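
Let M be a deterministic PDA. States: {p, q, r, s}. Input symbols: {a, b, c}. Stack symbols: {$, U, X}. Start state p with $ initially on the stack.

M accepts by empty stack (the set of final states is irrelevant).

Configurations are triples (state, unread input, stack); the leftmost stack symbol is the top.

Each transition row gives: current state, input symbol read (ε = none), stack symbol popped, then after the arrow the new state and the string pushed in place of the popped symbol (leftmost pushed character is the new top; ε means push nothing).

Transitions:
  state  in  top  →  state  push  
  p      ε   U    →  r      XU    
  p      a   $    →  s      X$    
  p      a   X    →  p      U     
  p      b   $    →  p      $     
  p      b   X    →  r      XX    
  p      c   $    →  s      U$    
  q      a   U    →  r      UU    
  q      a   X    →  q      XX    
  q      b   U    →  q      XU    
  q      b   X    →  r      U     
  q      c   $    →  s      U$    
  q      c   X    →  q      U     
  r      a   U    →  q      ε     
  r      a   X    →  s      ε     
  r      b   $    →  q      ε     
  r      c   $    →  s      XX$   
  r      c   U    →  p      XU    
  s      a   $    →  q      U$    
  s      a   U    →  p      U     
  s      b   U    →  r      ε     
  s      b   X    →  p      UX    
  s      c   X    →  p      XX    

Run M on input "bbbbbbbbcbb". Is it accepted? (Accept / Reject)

(p, bbbbbbbbcbb, $)
  read b, top $: go to p, push $ → (p, bbbbbbbcbb, $)
  read b, top $: go to p, push $ → (p, bbbbbbcbb, $)
  read b, top $: go to p, push $ → (p, bbbbbcbb, $)
  read b, top $: go to p, push $ → (p, bbbbcbb, $)
  read b, top $: go to p, push $ → (p, bbbcbb, $)
  read b, top $: go to p, push $ → (p, bbcbb, $)
  read b, top $: go to p, push $ → (p, bcbb, $)
  read b, top $: go to p, push $ → (p, cbb, $)
  read c, top $: go to s, push U$ → (s, bb, U$)
  read b, top U: go to r, push ε → (r, b, $)
  read b, top $: go to q, push ε → (q, ε, ε)
All input consumed and the stack is empty.

Accept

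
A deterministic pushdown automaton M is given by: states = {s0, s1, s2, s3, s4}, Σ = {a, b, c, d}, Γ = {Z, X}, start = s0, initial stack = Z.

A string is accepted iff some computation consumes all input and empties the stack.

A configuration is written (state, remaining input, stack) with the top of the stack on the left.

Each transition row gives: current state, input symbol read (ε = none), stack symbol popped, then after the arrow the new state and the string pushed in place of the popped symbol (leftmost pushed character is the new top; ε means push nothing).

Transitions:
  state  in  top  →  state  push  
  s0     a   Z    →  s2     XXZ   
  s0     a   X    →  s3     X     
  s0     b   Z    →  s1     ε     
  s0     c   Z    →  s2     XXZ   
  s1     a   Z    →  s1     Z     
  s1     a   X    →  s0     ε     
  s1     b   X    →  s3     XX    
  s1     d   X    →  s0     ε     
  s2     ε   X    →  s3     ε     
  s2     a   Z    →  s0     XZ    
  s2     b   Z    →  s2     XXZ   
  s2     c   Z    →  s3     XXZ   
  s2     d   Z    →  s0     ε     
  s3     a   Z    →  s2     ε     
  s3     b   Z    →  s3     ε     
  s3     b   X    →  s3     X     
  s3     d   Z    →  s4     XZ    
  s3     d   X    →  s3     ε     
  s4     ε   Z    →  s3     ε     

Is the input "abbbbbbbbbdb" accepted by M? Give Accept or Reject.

(s0, abbbbbbbbbdb, Z)
  read a, top Z: go to s2, push XXZ → (s2, bbbbbbbbbdb, XXZ)
  ε-move, top X: go to s3, push ε → (s3, bbbbbbbbbdb, XZ)
  read b, top X: go to s3, push X → (s3, bbbbbbbbdb, XZ)
  read b, top X: go to s3, push X → (s3, bbbbbbbdb, XZ)
  read b, top X: go to s3, push X → (s3, bbbbbbdb, XZ)
  read b, top X: go to s3, push X → (s3, bbbbbdb, XZ)
  read b, top X: go to s3, push X → (s3, bbbbdb, XZ)
  read b, top X: go to s3, push X → (s3, bbbdb, XZ)
  read b, top X: go to s3, push X → (s3, bbdb, XZ)
  read b, top X: go to s3, push X → (s3, bdb, XZ)
  read b, top X: go to s3, push X → (s3, db, XZ)
  read d, top X: go to s3, push ε → (s3, b, Z)
  read b, top Z: go to s3, push ε → (s3, ε, ε)
All input consumed and the stack is empty.

Accept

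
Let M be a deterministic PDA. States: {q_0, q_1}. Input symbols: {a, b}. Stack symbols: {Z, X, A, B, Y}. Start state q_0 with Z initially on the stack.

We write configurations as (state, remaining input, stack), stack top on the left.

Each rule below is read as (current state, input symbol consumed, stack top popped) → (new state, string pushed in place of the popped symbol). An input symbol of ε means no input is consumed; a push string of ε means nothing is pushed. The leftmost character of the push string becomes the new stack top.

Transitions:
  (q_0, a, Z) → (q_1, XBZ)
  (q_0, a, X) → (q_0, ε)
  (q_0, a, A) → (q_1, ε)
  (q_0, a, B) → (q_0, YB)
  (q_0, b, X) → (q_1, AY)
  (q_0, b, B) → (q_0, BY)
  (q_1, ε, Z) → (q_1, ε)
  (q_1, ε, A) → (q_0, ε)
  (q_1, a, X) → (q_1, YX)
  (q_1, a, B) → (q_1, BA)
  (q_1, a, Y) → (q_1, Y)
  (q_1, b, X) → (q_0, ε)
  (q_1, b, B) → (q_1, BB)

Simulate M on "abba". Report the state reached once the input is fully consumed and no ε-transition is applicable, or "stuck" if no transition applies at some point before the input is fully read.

(q_0, abba, Z)
  read a, top Z: go to q_1, push XBZ → (q_1, bba, XBZ)
  read b, top X: go to q_0, push ε → (q_0, ba, BZ)
  read b, top B: go to q_0, push BY → (q_0, a, BYZ)
  read a, top B: go to q_0, push YB → (q_0, ε, YBYZ)
All input consumed; M is in state q_0.

q_0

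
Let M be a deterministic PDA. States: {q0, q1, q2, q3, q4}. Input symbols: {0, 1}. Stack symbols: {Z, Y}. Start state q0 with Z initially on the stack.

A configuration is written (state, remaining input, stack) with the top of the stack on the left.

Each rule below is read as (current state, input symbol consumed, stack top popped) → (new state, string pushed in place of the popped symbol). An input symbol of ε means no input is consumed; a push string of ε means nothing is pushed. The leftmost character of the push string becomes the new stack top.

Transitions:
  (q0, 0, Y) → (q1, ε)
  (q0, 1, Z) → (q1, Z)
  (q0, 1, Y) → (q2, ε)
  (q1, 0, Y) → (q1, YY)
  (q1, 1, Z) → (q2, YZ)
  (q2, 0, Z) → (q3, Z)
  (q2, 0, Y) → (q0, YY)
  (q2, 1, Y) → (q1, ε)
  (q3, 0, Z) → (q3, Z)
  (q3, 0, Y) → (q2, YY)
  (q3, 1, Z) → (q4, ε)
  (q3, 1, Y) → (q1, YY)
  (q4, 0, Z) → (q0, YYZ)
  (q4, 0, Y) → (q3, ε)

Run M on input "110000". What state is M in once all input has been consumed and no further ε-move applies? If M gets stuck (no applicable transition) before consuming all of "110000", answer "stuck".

q1

(q0, 110000, Z)
  read 1, top Z: go to q1, push Z → (q1, 10000, Z)
  read 1, top Z: go to q2, push YZ → (q2, 0000, YZ)
  read 0, top Y: go to q0, push YY → (q0, 000, YYZ)
  read 0, top Y: go to q1, push ε → (q1, 00, YZ)
  read 0, top Y: go to q1, push YY → (q1, 0, YYZ)
  read 0, top Y: go to q1, push YY → (q1, ε, YYYZ)
All input consumed; M is in state q1.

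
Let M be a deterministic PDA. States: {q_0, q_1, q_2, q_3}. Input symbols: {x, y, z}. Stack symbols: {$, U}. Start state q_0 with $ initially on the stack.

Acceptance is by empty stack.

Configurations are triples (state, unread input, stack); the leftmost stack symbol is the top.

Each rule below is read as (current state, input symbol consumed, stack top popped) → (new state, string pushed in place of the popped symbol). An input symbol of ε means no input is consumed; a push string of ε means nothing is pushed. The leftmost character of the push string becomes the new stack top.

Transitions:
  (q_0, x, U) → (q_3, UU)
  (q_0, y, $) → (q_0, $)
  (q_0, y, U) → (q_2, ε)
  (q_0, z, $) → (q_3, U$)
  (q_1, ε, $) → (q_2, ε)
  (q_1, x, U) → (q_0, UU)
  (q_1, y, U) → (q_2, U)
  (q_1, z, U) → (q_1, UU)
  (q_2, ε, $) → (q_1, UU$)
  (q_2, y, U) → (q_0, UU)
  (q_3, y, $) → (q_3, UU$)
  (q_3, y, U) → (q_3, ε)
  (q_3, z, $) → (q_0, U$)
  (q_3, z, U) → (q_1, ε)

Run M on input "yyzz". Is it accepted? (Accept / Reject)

Accept

(q_0, yyzz, $)
  read y, top $: go to q_0, push $ → (q_0, yzz, $)
  read y, top $: go to q_0, push $ → (q_0, zz, $)
  read z, top $: go to q_3, push U$ → (q_3, z, U$)
  read z, top U: go to q_1, push ε → (q_1, ε, $)
  ε-move, top $: go to q_2, push ε → (q_2, ε, ε)
All input consumed and the stack is empty.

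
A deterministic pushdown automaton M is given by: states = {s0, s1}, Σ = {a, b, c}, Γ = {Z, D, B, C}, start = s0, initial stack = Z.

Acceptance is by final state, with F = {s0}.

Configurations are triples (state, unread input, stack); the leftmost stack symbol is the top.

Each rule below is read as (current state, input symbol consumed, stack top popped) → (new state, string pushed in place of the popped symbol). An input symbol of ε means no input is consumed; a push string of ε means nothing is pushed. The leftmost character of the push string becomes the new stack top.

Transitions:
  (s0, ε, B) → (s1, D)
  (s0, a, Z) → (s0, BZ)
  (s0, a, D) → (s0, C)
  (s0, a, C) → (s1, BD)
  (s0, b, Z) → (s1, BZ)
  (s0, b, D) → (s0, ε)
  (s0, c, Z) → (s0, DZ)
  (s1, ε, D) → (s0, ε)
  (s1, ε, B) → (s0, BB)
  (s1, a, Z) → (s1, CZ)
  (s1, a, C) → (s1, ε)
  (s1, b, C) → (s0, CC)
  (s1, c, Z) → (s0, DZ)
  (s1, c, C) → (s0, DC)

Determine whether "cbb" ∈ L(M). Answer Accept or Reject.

Accept

(s0, cbb, Z)
  read c, top Z: go to s0, push DZ → (s0, bb, DZ)
  read b, top D: go to s0, push ε → (s0, b, Z)
  read b, top Z: go to s1, push BZ → (s1, ε, BZ)
  ε-move, top B: go to s0, push BB → (s0, ε, BBZ)
All input consumed; state s0 ∈ F.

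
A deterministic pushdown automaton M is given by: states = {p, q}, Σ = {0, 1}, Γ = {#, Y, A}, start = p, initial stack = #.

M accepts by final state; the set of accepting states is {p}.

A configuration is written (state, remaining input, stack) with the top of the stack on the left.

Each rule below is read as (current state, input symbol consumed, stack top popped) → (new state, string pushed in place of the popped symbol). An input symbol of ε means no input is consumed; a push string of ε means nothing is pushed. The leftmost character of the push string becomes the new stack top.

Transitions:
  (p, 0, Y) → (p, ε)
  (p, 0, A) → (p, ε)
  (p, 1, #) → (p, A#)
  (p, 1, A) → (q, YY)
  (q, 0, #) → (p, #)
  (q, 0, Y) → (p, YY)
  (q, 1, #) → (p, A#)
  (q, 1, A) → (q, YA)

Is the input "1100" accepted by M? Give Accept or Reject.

(p, 1100, #) ⊢ (p, 100, A#) ⊢ (q, 00, YY#) ⊢ (p, 0, YYY#) ⊢ (p, ε, YY#)
All input consumed; state p ∈ F.

Accept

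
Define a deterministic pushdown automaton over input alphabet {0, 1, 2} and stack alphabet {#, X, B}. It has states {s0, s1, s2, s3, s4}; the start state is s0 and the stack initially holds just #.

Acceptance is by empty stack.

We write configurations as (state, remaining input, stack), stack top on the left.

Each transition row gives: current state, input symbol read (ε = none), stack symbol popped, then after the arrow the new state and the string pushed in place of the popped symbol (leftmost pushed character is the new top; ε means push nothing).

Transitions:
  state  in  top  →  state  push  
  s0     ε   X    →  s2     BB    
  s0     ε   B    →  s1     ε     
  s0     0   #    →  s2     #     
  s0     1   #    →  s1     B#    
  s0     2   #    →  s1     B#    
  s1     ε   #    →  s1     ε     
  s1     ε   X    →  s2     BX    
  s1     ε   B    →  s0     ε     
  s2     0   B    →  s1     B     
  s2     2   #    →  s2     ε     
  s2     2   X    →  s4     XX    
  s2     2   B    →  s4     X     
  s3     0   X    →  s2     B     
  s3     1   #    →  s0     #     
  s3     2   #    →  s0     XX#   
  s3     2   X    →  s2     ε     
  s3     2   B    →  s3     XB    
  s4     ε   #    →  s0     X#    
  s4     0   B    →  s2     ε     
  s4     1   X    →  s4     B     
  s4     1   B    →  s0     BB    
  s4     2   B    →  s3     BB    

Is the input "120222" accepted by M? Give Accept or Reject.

Reject

(s0, 120222, #)
  read 1, top #: go to s1, push B# → (s1, 20222, B#)
  ε-move, top B: go to s0, push ε → (s0, 20222, #)
  read 2, top #: go to s1, push B# → (s1, 0222, B#)
  ε-move, top B: go to s0, push ε → (s0, 0222, #)
  read 0, top #: go to s2, push # → (s2, 222, #)
  read 2, top #: go to s2, push ε → (s2, 22, ε)
No transition applies at (s2, 22, ε); input not fully consumed.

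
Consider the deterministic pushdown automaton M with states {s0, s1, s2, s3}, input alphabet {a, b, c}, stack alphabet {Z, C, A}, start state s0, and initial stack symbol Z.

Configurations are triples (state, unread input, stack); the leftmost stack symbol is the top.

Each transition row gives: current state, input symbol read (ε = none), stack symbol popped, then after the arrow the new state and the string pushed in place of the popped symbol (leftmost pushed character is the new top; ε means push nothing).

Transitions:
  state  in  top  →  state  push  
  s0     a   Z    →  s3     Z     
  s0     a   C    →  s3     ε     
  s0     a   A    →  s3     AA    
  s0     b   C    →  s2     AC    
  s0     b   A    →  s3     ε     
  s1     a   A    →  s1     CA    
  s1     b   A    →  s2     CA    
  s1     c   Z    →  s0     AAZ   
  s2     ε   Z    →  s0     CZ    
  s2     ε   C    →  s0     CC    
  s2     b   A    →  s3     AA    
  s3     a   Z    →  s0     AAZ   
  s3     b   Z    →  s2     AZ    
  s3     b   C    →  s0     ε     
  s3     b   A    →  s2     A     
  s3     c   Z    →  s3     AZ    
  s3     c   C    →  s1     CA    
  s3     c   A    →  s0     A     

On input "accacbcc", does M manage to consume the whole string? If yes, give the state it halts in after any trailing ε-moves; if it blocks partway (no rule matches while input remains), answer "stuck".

stuck

(s0, accacbcc, Z) ⊢ (s3, ccacbcc, Z) ⊢ (s3, cacbcc, AZ) ⊢ (s0, acbcc, AZ) ⊢ (s3, cbcc, AAZ) ⊢ (s0, bcc, AAZ) ⊢ (s3, cc, AZ) ⊢ (s0, c, AZ)
No transition for (s0, c, top A); M blocks with input c remaining.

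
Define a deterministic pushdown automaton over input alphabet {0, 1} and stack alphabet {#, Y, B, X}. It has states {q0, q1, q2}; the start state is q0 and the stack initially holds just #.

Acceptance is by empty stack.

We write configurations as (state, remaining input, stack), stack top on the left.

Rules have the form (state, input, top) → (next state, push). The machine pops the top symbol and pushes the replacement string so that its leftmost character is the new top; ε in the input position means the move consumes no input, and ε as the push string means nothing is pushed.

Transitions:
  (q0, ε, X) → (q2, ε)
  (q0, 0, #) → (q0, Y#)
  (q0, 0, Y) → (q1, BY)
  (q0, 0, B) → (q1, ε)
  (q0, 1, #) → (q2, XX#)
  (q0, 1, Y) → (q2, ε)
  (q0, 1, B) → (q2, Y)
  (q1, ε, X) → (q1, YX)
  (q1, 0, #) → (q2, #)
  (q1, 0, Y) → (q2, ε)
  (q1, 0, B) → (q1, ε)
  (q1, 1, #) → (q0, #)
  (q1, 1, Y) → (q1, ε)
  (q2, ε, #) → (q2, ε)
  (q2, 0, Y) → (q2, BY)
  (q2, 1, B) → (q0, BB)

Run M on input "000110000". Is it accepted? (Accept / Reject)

(q0, 000110000, #) ⊢ (q0, 00110000, Y#) ⊢ (q1, 0110000, BY#) ⊢ (q1, 110000, Y#) ⊢ (q1, 10000, #) ⊢ (q0, 0000, #) ⊢ (q0, 000, Y#) ⊢ (q1, 00, BY#) ⊢ (q1, 0, Y#) ⊢ (q2, ε, #) ⊢ (q2, ε, ε)
All input consumed and the stack is empty.

Accept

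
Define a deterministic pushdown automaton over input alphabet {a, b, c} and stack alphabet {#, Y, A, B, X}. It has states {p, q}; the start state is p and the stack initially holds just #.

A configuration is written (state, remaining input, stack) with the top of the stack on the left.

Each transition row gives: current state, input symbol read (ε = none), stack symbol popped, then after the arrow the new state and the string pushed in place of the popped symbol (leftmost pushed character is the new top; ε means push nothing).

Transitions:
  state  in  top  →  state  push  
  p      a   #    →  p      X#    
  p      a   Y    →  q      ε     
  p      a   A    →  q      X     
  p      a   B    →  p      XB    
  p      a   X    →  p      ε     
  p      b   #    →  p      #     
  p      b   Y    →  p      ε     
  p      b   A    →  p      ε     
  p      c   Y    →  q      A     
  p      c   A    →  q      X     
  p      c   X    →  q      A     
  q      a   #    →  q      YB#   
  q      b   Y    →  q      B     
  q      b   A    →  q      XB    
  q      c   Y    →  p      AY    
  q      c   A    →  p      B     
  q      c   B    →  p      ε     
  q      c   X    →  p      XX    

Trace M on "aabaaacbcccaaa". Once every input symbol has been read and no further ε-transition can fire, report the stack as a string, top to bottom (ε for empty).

(p, aabaaacbcccaaa, #) ⊢ (p, abaaacbcccaaa, X#) ⊢ (p, baaacbcccaaa, #) ⊢ (p, aaacbcccaaa, #) ⊢ (p, aacbcccaaa, X#) ⊢ (p, acbcccaaa, #) ⊢ (p, cbcccaaa, X#) ⊢ (q, bcccaaa, A#) ⊢ (q, cccaaa, XB#) ⊢ (p, ccaaa, XXB#) ⊢ (q, caaa, AXB#) ⊢ (p, aaa, BXB#) ⊢ (p, aa, XBXB#) ⊢ (p, a, BXB#) ⊢ (p, ε, XBXB#)
All input consumed in state p with stack XBXB#.

XBXB#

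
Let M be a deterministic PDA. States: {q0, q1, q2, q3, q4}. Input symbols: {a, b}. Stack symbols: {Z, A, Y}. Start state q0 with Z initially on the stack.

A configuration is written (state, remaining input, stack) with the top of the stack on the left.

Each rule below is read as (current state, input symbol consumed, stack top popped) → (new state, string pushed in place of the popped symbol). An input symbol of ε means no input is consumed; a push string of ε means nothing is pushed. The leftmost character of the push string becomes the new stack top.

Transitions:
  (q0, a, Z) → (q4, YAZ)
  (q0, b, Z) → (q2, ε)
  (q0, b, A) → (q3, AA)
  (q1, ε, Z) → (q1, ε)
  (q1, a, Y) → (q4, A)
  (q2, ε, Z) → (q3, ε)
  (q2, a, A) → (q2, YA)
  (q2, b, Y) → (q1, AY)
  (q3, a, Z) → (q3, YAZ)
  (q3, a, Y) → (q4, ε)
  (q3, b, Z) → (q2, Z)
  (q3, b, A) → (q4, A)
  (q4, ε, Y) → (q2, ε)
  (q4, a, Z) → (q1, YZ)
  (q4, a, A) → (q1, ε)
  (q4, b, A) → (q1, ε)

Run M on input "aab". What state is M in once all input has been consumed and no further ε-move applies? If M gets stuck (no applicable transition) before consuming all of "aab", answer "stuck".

q1

(q0, aab, Z)
  read a, top Z: go to q4, push YAZ → (q4, ab, YAZ)
  ε-move, top Y: go to q2, push ε → (q2, ab, AZ)
  read a, top A: go to q2, push YA → (q2, b, YAZ)
  read b, top Y: go to q1, push AY → (q1, ε, AYAZ)
All input consumed; M is in state q1.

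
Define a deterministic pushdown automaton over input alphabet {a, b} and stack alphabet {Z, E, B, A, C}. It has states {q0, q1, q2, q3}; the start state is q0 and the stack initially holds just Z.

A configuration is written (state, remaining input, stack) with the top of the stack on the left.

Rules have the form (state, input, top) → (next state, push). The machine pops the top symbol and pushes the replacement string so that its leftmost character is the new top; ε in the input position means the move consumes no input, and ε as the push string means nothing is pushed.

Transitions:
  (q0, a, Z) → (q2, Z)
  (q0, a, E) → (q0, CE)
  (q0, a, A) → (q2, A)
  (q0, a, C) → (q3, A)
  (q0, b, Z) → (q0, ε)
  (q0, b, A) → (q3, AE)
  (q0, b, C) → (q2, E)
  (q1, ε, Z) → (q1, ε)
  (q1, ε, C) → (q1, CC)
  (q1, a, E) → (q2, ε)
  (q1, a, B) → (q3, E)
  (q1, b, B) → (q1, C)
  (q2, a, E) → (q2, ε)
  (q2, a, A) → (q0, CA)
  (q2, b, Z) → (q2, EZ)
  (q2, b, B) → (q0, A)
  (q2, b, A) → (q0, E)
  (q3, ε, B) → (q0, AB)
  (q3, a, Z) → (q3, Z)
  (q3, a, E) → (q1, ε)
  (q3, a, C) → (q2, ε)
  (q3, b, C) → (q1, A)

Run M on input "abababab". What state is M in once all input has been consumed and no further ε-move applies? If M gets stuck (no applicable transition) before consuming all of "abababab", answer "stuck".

(q0, abababab, Z)
  read a, top Z: go to q2, push Z → (q2, bababab, Z)
  read b, top Z: go to q2, push EZ → (q2, ababab, EZ)
  read a, top E: go to q2, push ε → (q2, babab, Z)
  read b, top Z: go to q2, push EZ → (q2, abab, EZ)
  read a, top E: go to q2, push ε → (q2, bab, Z)
  read b, top Z: go to q2, push EZ → (q2, ab, EZ)
  read a, top E: go to q2, push ε → (q2, b, Z)
  read b, top Z: go to q2, push EZ → (q2, ε, EZ)
All input consumed; M is in state q2.

q2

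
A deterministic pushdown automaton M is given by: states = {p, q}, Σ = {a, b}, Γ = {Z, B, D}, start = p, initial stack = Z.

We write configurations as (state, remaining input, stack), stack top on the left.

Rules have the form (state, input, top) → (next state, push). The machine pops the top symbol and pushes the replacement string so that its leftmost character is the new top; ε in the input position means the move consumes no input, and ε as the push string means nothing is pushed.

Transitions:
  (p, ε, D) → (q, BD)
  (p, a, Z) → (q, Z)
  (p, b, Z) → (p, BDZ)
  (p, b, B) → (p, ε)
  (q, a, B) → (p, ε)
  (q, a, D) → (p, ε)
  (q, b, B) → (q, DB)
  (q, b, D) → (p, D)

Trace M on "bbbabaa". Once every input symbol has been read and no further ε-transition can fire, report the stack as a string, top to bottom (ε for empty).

BDZ

(p, bbbabaa, Z) ⊢ (p, bbabaa, BDZ) ⊢ (p, babaa, DZ) ⊢ (q, babaa, BDZ) ⊢ (q, abaa, DBDZ) ⊢ (p, baa, BDZ) ⊢ (p, aa, DZ) ⊢ (q, aa, BDZ) ⊢ (p, a, DZ) ⊢ (q, a, BDZ) ⊢ (p, ε, DZ) ⊢ (q, ε, BDZ)
All input consumed in state q with stack BDZ.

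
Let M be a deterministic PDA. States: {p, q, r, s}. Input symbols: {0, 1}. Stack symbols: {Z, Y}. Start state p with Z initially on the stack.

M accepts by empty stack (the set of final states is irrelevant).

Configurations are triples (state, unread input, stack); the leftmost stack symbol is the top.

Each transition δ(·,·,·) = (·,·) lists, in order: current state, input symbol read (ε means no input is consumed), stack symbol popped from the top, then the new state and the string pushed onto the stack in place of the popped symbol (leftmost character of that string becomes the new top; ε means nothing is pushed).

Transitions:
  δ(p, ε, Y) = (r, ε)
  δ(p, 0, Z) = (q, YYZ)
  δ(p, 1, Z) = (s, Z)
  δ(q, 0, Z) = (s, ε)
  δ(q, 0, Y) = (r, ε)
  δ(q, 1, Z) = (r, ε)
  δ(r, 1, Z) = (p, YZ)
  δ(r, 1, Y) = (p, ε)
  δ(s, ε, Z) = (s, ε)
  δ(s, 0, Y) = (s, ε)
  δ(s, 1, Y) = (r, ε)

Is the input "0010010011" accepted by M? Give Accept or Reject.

Accept

(p, 0010010011, Z)
  read 0, top Z: go to q, push YYZ → (q, 010010011, YYZ)
  read 0, top Y: go to r, push ε → (r, 10010011, YZ)
  read 1, top Y: go to p, push ε → (p, 0010011, Z)
  read 0, top Z: go to q, push YYZ → (q, 010011, YYZ)
  read 0, top Y: go to r, push ε → (r, 10011, YZ)
  read 1, top Y: go to p, push ε → (p, 0011, Z)
  read 0, top Z: go to q, push YYZ → (q, 011, YYZ)
  read 0, top Y: go to r, push ε → (r, 11, YZ)
  read 1, top Y: go to p, push ε → (p, 1, Z)
  read 1, top Z: go to s, push Z → (s, ε, Z)
  ε-move, top Z: go to s, push ε → (s, ε, ε)
All input consumed and the stack is empty.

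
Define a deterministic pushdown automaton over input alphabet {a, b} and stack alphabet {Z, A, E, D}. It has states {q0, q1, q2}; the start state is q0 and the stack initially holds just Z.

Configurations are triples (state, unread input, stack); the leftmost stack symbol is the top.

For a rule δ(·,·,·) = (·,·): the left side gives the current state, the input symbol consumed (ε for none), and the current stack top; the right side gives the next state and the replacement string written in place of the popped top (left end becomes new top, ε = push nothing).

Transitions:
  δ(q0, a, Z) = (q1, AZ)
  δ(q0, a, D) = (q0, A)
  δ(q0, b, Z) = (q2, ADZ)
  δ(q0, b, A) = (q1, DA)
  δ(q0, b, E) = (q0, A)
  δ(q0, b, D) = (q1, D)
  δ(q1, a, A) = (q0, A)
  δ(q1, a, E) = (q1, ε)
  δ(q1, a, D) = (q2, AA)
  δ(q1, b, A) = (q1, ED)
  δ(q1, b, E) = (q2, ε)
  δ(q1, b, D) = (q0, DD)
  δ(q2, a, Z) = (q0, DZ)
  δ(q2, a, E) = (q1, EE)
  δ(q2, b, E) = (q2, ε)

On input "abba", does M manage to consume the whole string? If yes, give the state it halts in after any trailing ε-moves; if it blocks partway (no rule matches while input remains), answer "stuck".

stuck

(q0, abba, Z) ⊢ (q1, bba, AZ) ⊢ (q1, ba, EDZ) ⊢ (q2, a, DZ)
No transition for (q2, a, top D); M blocks with input a remaining.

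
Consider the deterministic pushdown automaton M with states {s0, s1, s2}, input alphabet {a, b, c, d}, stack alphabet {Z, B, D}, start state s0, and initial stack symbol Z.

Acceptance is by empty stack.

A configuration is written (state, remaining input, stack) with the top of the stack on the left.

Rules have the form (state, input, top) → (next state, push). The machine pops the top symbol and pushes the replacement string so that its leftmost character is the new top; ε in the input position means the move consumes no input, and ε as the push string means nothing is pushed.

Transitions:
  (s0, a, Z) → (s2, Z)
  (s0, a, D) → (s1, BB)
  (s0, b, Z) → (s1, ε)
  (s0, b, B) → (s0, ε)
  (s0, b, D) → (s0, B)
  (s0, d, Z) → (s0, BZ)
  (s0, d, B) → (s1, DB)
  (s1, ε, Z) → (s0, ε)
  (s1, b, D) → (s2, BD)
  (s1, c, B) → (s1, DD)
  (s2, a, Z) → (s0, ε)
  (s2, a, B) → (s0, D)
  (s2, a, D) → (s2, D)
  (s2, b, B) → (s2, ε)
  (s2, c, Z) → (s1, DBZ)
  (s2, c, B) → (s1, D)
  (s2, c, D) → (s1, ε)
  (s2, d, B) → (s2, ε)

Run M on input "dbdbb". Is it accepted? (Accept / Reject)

(s0, dbdbb, Z)
  read d, top Z: go to s0, push BZ → (s0, bdbb, BZ)
  read b, top B: go to s0, push ε → (s0, dbb, Z)
  read d, top Z: go to s0, push BZ → (s0, bb, BZ)
  read b, top B: go to s0, push ε → (s0, b, Z)
  read b, top Z: go to s1, push ε → (s1, ε, ε)
All input consumed and the stack is empty.

Accept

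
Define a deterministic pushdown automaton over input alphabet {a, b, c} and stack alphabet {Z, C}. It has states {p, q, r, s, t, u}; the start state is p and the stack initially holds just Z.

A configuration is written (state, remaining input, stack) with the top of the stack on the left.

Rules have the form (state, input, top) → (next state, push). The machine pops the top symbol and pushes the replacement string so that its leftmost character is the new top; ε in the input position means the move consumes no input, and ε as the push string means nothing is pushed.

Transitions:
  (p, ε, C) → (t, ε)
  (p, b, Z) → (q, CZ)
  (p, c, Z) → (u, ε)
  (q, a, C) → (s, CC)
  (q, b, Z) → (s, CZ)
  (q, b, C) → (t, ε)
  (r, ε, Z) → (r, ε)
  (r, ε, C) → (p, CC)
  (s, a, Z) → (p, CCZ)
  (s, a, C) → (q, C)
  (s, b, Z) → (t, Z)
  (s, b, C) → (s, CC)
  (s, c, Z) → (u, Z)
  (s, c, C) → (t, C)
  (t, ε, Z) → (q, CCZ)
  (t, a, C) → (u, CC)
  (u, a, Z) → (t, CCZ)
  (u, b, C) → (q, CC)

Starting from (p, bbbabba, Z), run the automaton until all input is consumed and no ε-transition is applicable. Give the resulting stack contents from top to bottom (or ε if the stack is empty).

(p, bbbabba, Z)
  read b, top Z: go to q, push CZ → (q, bbabba, CZ)
  read b, top C: go to t, push ε → (t, babba, Z)
  ε-move, top Z: go to q, push CCZ → (q, babba, CCZ)
  read b, top C: go to t, push ε → (t, abba, CZ)
  read a, top C: go to u, push CC → (u, bba, CCZ)
  read b, top C: go to q, push CC → (q, ba, CCCZ)
  read b, top C: go to t, push ε → (t, a, CCZ)
  read a, top C: go to u, push CC → (u, ε, CCCZ)
All input consumed in state u with stack CCCZ.

CCCZ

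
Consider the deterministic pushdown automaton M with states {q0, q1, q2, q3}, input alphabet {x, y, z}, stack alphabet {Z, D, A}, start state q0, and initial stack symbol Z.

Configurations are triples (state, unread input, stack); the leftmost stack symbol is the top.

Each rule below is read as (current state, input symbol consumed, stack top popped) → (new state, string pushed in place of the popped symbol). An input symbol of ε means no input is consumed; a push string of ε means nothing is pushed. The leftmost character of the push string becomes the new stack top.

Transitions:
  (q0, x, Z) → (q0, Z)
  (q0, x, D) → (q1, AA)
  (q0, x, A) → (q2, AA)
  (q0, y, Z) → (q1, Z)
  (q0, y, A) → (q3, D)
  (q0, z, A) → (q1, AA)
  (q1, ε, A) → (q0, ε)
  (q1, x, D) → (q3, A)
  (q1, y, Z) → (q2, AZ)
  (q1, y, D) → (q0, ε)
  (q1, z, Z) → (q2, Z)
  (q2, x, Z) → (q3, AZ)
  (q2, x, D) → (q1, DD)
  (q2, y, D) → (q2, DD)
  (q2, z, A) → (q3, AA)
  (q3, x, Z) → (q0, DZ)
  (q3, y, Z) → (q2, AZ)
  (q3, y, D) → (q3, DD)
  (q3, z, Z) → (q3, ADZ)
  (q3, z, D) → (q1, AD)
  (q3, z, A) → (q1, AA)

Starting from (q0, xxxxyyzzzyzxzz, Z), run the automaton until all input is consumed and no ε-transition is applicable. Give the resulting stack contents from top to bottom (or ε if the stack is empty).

AAZ

(q0, xxxxyyzzzyzxzz, Z)
  read x, top Z: go to q0, push Z → (q0, xxxyyzzzyzxzz, Z)
  read x, top Z: go to q0, push Z → (q0, xxyyzzzyzxzz, Z)
  read x, top Z: go to q0, push Z → (q0, xyyzzzyzxzz, Z)
  read x, top Z: go to q0, push Z → (q0, yyzzzyzxzz, Z)
  read y, top Z: go to q1, push Z → (q1, yzzzyzxzz, Z)
  read y, top Z: go to q2, push AZ → (q2, zzzyzxzz, AZ)
  read z, top A: go to q3, push AA → (q3, zzyzxzz, AAZ)
  read z, top A: go to q1, push AA → (q1, zyzxzz, AAAZ)
  ε-move, top A: go to q0, push ε → (q0, zyzxzz, AAZ)
  read z, top A: go to q1, push AA → (q1, yzxzz, AAAZ)
  ε-move, top A: go to q0, push ε → (q0, yzxzz, AAZ)
  read y, top A: go to q3, push D → (q3, zxzz, DAZ)
  read z, top D: go to q1, push AD → (q1, xzz, ADAZ)
  ε-move, top A: go to q0, push ε → (q0, xzz, DAZ)
  read x, top D: go to q1, push AA → (q1, zz, AAAZ)
  ε-move, top A: go to q0, push ε → (q0, zz, AAZ)
  read z, top A: go to q1, push AA → (q1, z, AAAZ)
  ε-move, top A: go to q0, push ε → (q0, z, AAZ)
  read z, top A: go to q1, push AA → (q1, ε, AAAZ)
  ε-move, top A: go to q0, push ε → (q0, ε, AAZ)
All input consumed in state q0 with stack AAZ.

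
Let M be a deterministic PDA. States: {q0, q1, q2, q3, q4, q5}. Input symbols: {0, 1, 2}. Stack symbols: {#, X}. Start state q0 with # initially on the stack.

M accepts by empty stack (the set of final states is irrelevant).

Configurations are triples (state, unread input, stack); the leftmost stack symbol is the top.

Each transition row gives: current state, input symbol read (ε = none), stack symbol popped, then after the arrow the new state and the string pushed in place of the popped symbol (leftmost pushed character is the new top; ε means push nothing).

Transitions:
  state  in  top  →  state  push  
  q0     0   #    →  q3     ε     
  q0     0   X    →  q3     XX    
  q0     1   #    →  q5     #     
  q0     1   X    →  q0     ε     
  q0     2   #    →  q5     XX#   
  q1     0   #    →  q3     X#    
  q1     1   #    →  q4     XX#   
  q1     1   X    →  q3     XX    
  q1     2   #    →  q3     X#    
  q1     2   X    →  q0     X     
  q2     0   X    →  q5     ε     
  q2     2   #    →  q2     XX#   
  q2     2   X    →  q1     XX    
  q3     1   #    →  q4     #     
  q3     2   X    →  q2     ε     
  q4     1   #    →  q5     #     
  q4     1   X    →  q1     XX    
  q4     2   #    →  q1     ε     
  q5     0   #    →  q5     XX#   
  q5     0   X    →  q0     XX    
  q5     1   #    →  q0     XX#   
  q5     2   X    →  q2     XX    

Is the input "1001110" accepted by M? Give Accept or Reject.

Accept

(q0, 1001110, #)
  read 1, top #: go to q5, push # → (q5, 001110, #)
  read 0, top #: go to q5, push XX# → (q5, 01110, XX#)
  read 0, top X: go to q0, push XX → (q0, 1110, XXX#)
  read 1, top X: go to q0, push ε → (q0, 110, XX#)
  read 1, top X: go to q0, push ε → (q0, 10, X#)
  read 1, top X: go to q0, push ε → (q0, 0, #)
  read 0, top #: go to q3, push ε → (q3, ε, ε)
All input consumed and the stack is empty.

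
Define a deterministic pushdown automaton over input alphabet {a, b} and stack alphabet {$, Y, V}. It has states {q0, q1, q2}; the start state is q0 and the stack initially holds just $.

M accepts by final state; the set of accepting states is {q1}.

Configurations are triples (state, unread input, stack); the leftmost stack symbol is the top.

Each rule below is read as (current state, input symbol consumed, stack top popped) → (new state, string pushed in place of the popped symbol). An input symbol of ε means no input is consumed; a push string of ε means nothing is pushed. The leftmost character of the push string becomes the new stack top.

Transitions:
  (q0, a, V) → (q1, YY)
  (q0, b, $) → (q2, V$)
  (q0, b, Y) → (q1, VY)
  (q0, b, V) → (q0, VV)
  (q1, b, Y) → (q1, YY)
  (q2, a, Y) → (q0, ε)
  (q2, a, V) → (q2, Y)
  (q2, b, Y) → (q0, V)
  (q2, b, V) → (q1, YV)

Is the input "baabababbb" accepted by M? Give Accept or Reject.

Accept

(q0, baabababbb, $)
  read b, top $: go to q2, push V$ → (q2, aabababbb, V$)
  read a, top V: go to q2, push Y → (q2, abababbb, Y$)
  read a, top Y: go to q0, push ε → (q0, bababbb, $)
  read b, top $: go to q2, push V$ → (q2, ababbb, V$)
  read a, top V: go to q2, push Y → (q2, babbb, Y$)
  read b, top Y: go to q0, push V → (q0, abbb, V$)
  read a, top V: go to q1, push YY → (q1, bbb, YY$)
  read b, top Y: go to q1, push YY → (q1, bb, YYY$)
  read b, top Y: go to q1, push YY → (q1, b, YYYY$)
  read b, top Y: go to q1, push YY → (q1, ε, YYYYY$)
All input consumed; state q1 ∈ F.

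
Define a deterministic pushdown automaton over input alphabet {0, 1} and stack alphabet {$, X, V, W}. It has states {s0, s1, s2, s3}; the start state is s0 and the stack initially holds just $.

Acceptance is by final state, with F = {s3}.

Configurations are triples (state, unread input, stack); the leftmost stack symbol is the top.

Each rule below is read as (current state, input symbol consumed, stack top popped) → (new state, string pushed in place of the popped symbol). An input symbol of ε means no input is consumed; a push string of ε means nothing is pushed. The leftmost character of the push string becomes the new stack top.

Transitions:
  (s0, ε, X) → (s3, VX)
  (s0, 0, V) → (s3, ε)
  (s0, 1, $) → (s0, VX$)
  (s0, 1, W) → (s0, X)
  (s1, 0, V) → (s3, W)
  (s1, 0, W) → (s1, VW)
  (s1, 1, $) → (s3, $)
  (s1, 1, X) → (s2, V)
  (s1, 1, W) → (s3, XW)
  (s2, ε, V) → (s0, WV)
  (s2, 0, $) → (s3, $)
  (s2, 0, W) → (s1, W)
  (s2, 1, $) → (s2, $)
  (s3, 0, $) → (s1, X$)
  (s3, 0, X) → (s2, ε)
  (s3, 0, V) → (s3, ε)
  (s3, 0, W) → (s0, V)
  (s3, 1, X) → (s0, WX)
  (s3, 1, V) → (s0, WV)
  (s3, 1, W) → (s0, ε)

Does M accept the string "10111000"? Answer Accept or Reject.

Reject

(s0, 10111000, $)
  read 1, top $: go to s0, push VX$ → (s0, 0111000, VX$)
  read 0, top V: go to s3, push ε → (s3, 111000, X$)
  read 1, top X: go to s0, push WX → (s0, 11000, WX$)
  read 1, top W: go to s0, push X → (s0, 1000, XX$)
  ε-move, top X: go to s3, push VX → (s3, 1000, VXX$)
  read 1, top V: go to s0, push WV → (s0, 000, WVXX$)
No transition applies at (s0, 000, WVXX$); input not fully consumed.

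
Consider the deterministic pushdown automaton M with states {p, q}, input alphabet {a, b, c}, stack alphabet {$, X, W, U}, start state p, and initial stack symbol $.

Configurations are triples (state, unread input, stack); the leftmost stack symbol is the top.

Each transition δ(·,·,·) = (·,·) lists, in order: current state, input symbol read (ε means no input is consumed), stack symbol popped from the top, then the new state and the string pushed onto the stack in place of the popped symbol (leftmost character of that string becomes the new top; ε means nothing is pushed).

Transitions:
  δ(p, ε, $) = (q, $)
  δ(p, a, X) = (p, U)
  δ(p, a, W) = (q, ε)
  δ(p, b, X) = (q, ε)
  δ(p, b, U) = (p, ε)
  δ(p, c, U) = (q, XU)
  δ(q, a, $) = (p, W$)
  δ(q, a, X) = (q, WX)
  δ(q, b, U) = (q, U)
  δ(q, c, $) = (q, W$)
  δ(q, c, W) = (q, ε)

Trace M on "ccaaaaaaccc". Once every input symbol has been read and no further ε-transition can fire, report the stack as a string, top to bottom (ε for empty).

W$

(p, ccaaaaaaccc, $) ⊢ (q, ccaaaaaaccc, $) ⊢ (q, caaaaaaccc, W$) ⊢ (q, aaaaaaccc, $) ⊢ (p, aaaaaccc, W$) ⊢ (q, aaaaccc, $) ⊢ (p, aaaccc, W$) ⊢ (q, aaccc, $) ⊢ (p, accc, W$) ⊢ (q, ccc, $) ⊢ (q, cc, W$) ⊢ (q, c, $) ⊢ (q, ε, W$)
All input consumed in state q with stack W$.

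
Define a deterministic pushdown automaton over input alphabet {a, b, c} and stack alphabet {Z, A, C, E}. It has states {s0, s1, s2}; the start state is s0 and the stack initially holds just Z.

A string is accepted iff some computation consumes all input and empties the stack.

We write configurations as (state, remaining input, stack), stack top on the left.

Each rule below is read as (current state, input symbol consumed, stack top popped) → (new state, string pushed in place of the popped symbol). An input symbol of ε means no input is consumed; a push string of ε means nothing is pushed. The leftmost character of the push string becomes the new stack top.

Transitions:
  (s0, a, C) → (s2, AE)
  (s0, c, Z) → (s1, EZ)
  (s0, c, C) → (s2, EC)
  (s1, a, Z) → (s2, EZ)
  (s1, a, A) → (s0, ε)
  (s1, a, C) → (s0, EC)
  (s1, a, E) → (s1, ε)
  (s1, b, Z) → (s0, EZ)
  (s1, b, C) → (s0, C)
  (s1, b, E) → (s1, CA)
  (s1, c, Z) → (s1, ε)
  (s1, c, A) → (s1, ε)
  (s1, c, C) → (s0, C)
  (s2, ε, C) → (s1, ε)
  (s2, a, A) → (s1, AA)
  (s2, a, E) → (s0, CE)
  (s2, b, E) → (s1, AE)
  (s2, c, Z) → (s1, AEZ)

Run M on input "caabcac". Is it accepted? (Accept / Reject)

(s0, caabcac, Z)
  read c, top Z: go to s1, push EZ → (s1, aabcac, EZ)
  read a, top E: go to s1, push ε → (s1, abcac, Z)
  read a, top Z: go to s2, push EZ → (s2, bcac, EZ)
  read b, top E: go to s1, push AE → (s1, cac, AEZ)
  read c, top A: go to s1, push ε → (s1, ac, EZ)
  read a, top E: go to s1, push ε → (s1, c, Z)
  read c, top Z: go to s1, push ε → (s1, ε, ε)
All input consumed and the stack is empty.

Accept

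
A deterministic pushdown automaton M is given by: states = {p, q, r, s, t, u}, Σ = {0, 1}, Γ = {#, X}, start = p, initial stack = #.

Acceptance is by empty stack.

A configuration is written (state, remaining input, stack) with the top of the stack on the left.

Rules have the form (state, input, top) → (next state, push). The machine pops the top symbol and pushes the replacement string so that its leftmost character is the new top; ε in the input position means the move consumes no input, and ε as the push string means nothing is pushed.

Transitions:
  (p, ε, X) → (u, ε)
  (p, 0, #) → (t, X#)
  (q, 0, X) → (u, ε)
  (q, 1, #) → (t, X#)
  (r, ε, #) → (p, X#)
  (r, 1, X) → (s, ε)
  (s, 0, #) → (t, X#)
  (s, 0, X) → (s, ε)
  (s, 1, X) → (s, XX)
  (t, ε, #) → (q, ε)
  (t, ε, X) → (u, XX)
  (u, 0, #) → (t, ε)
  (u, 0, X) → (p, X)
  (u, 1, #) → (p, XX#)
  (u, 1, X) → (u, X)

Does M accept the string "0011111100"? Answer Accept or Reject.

Accept

(p, 0011111100, #) ⊢ (t, 011111100, X#) ⊢ (u, 011111100, XX#) ⊢ (p, 11111100, XX#) ⊢ (u, 11111100, X#) ⊢ (u, 1111100, X#) ⊢ (u, 111100, X#) ⊢ (u, 11100, X#) ⊢ (u, 1100, X#) ⊢ (u, 100, X#) ⊢ (u, 00, X#) ⊢ (p, 0, X#) ⊢ (u, 0, #) ⊢ (t, ε, ε)
All input consumed and the stack is empty.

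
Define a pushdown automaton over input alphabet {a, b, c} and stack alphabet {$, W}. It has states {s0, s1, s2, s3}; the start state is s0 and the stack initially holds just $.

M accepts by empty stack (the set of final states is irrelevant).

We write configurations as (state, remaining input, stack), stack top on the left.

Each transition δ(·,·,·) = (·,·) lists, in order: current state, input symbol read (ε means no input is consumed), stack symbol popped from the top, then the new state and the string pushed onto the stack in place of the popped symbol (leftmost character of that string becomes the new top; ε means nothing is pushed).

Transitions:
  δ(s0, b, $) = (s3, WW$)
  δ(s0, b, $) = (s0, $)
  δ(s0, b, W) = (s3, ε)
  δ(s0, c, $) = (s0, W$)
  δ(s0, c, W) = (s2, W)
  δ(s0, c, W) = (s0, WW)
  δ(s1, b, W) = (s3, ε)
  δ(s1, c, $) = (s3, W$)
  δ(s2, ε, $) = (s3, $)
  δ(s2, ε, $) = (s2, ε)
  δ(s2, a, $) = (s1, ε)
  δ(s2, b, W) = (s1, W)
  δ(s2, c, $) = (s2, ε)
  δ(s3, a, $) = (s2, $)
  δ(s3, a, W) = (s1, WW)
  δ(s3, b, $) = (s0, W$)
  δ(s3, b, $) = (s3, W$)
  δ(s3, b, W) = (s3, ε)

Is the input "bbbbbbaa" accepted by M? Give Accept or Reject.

One accepting computation: (s0, bbbbbbaa, $) ⊢ (s0, bbbbbaa, $) ⊢ (s3, bbbbaa, WW$) ⊢ (s3, bbbaa, W$) ⊢ (s3, bbaa, $) ⊢ (s0, baa, W$) ⊢ (s3, aa, $) ⊢ (s2, a, $) ⊢ (s1, ε, ε)
All input consumed and the stack is empty.

Accept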